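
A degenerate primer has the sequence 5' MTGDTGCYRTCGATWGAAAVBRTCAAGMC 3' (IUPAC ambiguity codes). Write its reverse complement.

5'-GKCTTGAYVBTTTCWATCGAYRGCAHCAK-3'

Standard pairs A↔T, G↔C; ambiguity codes pair R↔Y, M↔K, W↔W, B↔V, D↔H. Complement (KACHACGRYAGCTAWCTTTBVYAGTTCKG), then reverse for 5'→3'.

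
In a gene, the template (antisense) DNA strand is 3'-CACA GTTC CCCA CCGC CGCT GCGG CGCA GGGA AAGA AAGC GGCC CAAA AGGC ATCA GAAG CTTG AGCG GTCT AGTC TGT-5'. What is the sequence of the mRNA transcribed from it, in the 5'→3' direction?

5′-GUGUCAAGGGGUGGCGGCGACGCCGCGUCCCUUUCUUUCGCCGGGUUUUCCGUAGUCUUCGAACUCGCCAGAUCAGACA-3′

Reading the template 3'→5' as shown, RNA polymerase pairs each base (A→U, T→A, G↔C) to build mRNA 5'→3' directly.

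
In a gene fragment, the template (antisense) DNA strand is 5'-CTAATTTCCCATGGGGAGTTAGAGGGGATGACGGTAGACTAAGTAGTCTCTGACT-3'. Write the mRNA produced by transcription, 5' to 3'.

5'-AGUCAGAGACUACUUAGUCUACCGUCAUCCCCUCUAACUCCCCAUGGGAAAUUAG-3'

RNA polymerase reads the template 3'→5' and synthesizes mRNA 5'→3' by base-pairing (A→U, T→A, G↔C). The complement of the template is GATTAAAGGGTACCCCTCAATCTCCCCTACTGCCATCTGATTCATCAGAGACTGA; antiparallel, so 5'→3' the coding strand is AGTCAGAGACTACTTAGTCTACCGTCATCCCCTCTAACTCCCCATGGGAAATTAG. Replace T with U for the mRNA.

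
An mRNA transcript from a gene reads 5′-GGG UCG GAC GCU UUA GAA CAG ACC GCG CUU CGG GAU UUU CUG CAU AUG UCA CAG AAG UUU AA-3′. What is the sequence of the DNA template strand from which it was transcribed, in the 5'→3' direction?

5'-TTAAACTTCTGTGACATATGCAGAAAATCCCGAAGCGCGGTCTGTTCTAAAGCGTCCGACCC-3'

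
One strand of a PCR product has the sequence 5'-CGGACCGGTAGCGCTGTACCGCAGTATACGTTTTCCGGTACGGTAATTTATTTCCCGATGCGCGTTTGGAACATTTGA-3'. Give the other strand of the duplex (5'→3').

5'-TCAAATGTTCCAAACGCGCATCGGGAAATAAATTACCGTACCGGAAAACGTATACTGCGGTACAGCGCTACCGGTCCG-3'

The complement of CGGACCGGTAGCGCTGTACCGCAGTATACGTTTTCCGGTACGGTAATTTATTTCCCGATGCGCGTTTGGAACATTTGA is GCCTGGCCATCGCGACATGGCGTCATATGCAAAAGGCCATGCCATTAAATAAAGGGCTACGCGCAAACCTTGTAAACT (A↔T, G↔C). DNA strands are antiparallel, so the complementary strand runs 3'→5'; reversing gives the 5'→3' form.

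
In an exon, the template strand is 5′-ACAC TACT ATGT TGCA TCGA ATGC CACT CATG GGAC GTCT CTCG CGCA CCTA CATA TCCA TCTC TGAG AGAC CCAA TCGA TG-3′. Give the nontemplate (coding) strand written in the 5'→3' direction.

5'-CATCGATTGGGTCTCTCAGAGATGGATATGTAGGTGCGCGAGAGACGTCCCATGAGTGGCATTCGATGCAACATAGTAGTGT-3'

The coding strand is complementary and antiparallel to the template: take the complement (A↔T, G↔C) and reverse.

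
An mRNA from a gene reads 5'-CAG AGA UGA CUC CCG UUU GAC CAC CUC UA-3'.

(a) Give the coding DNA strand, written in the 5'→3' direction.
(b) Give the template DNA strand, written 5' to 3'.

(a) 5'-CAGAGATGACTCCCGTTTGACCACCTCTA-3'
(b) 5'-TAGAGGTGGTCAAACGGGAGTCATCTCTG-3'

(a) The coding strand matches the mRNA with U→T.
(b) The template strand is the reverse complement of the coding strand.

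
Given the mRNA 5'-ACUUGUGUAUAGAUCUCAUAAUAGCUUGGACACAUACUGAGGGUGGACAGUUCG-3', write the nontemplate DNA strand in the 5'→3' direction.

The coding DNA strand has the same 5'→3' sequence as the mRNA with U replaced by T.

5'-ACTTGTGTATAGATCTCATAATAGCTTGGACACATACTGAGGGTGGACAGTTCG-3'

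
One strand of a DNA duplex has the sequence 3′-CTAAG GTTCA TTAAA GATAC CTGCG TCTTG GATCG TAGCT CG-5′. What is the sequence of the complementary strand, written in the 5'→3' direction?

The strand is given 3'→5', so its complement runs 5'→3' in the same left-to-right order: pair each base A↔T, G↔C.

5'-GATTCCAAGTAATTTCTATGGACGCAGAACCTAGCATCGAGC-3'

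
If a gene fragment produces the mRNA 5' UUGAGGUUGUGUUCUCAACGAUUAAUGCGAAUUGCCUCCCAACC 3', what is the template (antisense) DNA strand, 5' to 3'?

5′-GGTTGGGAGGCAATTCGCATTAATCGTTGAGAACACAACCTCAA-3′

Replace U with T to get the coding DNA strand: TTGAGGTTGTGTTCTCAACGATTAATGCGAATTGCCTCCCAACC. The template strand is its reverse complement (complement AACTCCAACACAAGAGTTGCTAATTACGCTTAACGGAGGGTTGG, then reverse).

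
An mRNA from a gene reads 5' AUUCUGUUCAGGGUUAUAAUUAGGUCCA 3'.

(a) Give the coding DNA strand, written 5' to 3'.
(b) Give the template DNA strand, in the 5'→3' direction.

(a) 5'-ATTCTGTTCAGGGTTATAATTAGGTCCA-3'
(b) 5'-TGGACCTAATTATAACCCTGAACAGAAT-3'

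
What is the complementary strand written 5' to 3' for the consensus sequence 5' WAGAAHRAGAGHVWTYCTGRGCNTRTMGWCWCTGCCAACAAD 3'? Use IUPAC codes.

5'-HTTGTTGGCAGWGWCKAYANGCYCAGRAWBDCTCTYDTTCTW-3'

Standard pairs A↔T, G↔C; ambiguity codes pair R↔Y, M↔K, W↔W, D↔H, V↔B, N↔N. Complement (WTCTTDYTCTCDBWARGACYCGNAYAKCWGWGACGGTTGTTH), then reverse for 5'→3'.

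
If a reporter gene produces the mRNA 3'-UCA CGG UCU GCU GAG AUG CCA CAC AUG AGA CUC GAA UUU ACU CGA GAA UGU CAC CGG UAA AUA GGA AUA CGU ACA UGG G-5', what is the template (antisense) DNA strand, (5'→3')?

Written 5'→3' the mRNA is GGGUACAUGCAUAAGGAUAAAUGGCCACUGUAAGAGCUCAUUUAAGCUCAGAGUACACACCGUAGAGUCGUCUGGCACU, so the coding DNA strand is GGGTACATGCATAAGGATAAATGGCCACTGTAAGAGCTCATTTAAGCTCAGAGTACACACCGTAGAGTCGTCTGGCACT. The template is its reverse complement.

5'-AGTGCCAGACGACTCTACGGTGTGTACTCTGAGCTTAAATGAGCTCTTACAGTGGCCATTTATCCTTATGCATGTACCC-3'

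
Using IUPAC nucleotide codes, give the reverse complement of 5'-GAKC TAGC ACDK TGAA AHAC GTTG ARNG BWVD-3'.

5'-HBWVCNYTCAACGTDTTTCAMHGTGCTAGMTC-3'

Standard pairs A↔T, G↔C; ambiguity codes pair R↔Y, K↔M, W↔W, B↔V, D↔H, N↔N. Complement (CTMGATCGTGHMACTTTDTGCAACTYNCVWBH), then reverse for 5'→3'.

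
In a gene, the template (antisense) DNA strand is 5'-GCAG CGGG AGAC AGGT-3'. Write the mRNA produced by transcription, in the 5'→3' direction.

5'-ACCUGUCUCCCGCUGC-3'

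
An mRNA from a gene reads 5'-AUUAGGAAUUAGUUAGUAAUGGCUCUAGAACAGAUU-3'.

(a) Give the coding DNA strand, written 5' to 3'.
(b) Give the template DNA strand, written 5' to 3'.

(a) 5'-ATTAGGAATTAGTTAGTAATGGCTCTAGAACAGATT-3'
(b) 5′-AATCTGTTCTAGAGCCATTACTAACTAATTCCTAAT-3′

(a) The coding strand matches the mRNA with U→T.
(b) The template strand is the reverse complement of the coding strand.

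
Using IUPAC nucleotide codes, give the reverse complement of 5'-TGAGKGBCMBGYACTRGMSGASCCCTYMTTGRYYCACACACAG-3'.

5′-CTGTGTGTGRRYCAAKRAGGGSTCSKCYAGTRCVKGVCMCTCA-3′

Standard pairs A↔T, G↔C; ambiguity codes pair R↔Y, M↔K, S↔S, B↔V. Complement (ACTCMCVGKVCRTGAYCKSCTSGGGARKAACYRRGTGTGTGTC), then reverse for 5'→3'.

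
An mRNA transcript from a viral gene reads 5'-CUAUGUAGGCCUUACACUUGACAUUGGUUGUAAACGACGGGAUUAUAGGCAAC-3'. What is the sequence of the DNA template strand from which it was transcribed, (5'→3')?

Replace U with T to get the coding DNA strand: CTATGTAGGCCTTACACTTGACATTGGTTGTAAACGACGGGATTATAGGCAAC. The template strand is its reverse complement (complement GATACATCCGGAATGTGAACTGTAACCAACATTTGCTGCCCTAATATCCGTTG, then reverse).

5'-GTTGCCTATAATCCCGTCGTTTACAACCAATGTCAAGTGTAAGGCCTACATAG-3'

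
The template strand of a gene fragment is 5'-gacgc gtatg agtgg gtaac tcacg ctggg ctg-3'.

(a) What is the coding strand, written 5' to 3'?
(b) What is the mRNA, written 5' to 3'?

(a) 5'-CAGCCCAGCGTGAGTTACCCACTCATACGCGTC-3'
(b) 5′-CAGCCCAGCGUGAGUUACCCACUCAUACGCGUC-3′

(a) The coding strand is the reverse complement of the template: complement CTGCGCATACTCACCCATTGAGTGCGACCCGAC, then reverse.
(b) mRNA has the coding-strand sequence with T→U.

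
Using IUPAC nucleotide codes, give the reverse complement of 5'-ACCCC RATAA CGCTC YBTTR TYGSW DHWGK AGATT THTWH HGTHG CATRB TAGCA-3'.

5'-TGCTAVYATGCDACDDWADAAATCTMCWDHWSCRAYAAVRGAGCGTTATYGGGGT-3'

Standard pairs A↔T, G↔C; ambiguity codes pair R↔Y, K↔M, W↔W, S↔S, B↔V, D↔H. Complement (TGGGGYTATTGCGAGRVAAYARCSWHDWCMTCTAAADAWDDCADCGTAYVATCGT), then reverse for 5'→3'.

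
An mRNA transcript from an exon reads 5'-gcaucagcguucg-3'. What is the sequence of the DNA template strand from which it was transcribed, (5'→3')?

5′-CGAACGCTGATGC-3′

Replace U with T to get the coding DNA strand: GCATCAGCGTTCG. The template strand is its reverse complement (complement CGTAGTCGCAAGC, then reverse).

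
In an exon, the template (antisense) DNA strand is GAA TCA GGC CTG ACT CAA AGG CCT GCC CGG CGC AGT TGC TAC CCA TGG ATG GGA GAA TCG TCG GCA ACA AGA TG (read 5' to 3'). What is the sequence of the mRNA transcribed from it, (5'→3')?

The mRNA has the sequence of the coding strand (reverse complement of the template) with T→U. Reverse complement of GAATCAGGCCTGACTCAAAGGCCTGCCCGGCGCAGTTGCTACCCATGGATGGGAGAATCGTCGGCAACAAGATG is CATCTTGTTGCCGACGATTCTCCCATCCATGGGTAGCAACTGCGCCGGGCAGGCCTTTGAGTCAGGCCTGATTC; then T→U.

5'-CAUCUUGUUGCCGACGAUUCUCCCAUCCAUGGGUAGCAACUGCGCCGGGCAGGCCUUUGAGUCAGGCCUGAUUC-3'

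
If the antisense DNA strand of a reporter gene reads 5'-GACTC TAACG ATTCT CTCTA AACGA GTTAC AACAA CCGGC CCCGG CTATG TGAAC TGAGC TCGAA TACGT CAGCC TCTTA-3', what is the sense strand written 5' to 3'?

5'-TAAGAGGCTGACGTATTCGAGCTCAGTTCACATAGCCGGGGCCGGTTGTTGTAACTCGTTTAGAGAGAATCGTTAGAGTC-3'

The coding strand is complementary and antiparallel to the template: take the complement (A↔T, G↔C) and reverse.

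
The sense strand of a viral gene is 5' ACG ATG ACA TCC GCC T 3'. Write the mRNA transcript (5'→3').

The mRNA is synthesized from the template strand, so it matches the coding strand with T replaced by U.

5′-ACGAUGACAUCCGCCU-3′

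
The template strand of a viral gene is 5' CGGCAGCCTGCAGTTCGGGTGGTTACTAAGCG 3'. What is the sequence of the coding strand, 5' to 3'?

The coding strand is complementary and antiparallel to the template: take the complement (A↔T, G↔C) and reverse.

5'-CGCTTAGTAACCACCCGAACTGCAGGCTGCCG-3'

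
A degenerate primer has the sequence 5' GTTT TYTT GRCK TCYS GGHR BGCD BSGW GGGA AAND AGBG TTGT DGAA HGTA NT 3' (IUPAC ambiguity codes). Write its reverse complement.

Standard pairs A↔T, G↔C; ambiguity codes pair R↔Y, K↔M, W↔W, S↔S, B↔V, D↔H, N↔N. Complement (CAAAARAACYGMAGRSCCDYVCGHVSCWCCCTTTNHTCVCAACAHCTTDCATNA), then reverse for 5'→3'.

5'-ANTACDTTCHACAACVCTHNTTTCCCWCSVHGCVYDCCSRGAMGYCAARAAAAC-3'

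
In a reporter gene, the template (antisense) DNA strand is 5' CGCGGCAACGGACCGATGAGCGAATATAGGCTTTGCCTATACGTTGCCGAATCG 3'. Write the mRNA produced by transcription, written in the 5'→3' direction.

RNA polymerase reads the template 3'→5' and synthesizes mRNA 5'→3' by base-pairing (A→U, T→A, G↔C). The complement of the template is GCGCCGTTGCCTGGCTACTCGCTTATATCCGAAACGGATATGCAACGGCTTAGC; antiparallel, so 5'→3' the coding strand is CGATTCGGCAACGTATAGGCAAAGCCTATATTCGCTCATCGGTCCGTTGCCGCG. Replace T with U for the mRNA.

5'-CGAUUCGGCAACGUAUAGGCAAAGCCUAUAUUCGCUCAUCGGUCCGUUGCCGCG-3'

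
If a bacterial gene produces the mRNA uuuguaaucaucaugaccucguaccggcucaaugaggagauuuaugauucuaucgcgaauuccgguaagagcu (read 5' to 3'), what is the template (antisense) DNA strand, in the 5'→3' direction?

5'-AGCTCTTACCGGAATTCGCGATAGAATCATAAATCTCCTCATTGAGCCGGTACGAGGTCATGATGATTACAAA-3'

Replace U with T to get the coding DNA strand: TTTGTAATCATCATGACCTCGTACCGGCTCAATGAGGAGATTTATGATTCTATCGCGAATTCCGGTAAGAGCT. The template strand is its reverse complement (complement AAACATTAGTAGTACTGGAGCATGGCCGAGTTACTCCTCTAAATACTAAGATAGCGCTTAAGGCCATTCTCGA, then reverse).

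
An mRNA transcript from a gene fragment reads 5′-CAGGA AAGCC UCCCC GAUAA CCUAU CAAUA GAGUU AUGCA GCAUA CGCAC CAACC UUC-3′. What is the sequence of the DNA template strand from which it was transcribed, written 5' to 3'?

5'-GAAGGTTGGTGCGTATGCTGCATAACTCTATTGATAGGTTATCGGGGAGGCTTTCCTG-3'

Replace U with T to get the coding DNA strand: CAGGAAAGCCTCCCCGATAACCTATCAATAGAGTTATGCAGCATACGCACCAACCTTC. The template strand is its reverse complement (complement GTCCTTTCGGAGGGGCTATTGGATAGTTATCTCAATACGTCGTATGCGTGGTTGGAAG, then reverse).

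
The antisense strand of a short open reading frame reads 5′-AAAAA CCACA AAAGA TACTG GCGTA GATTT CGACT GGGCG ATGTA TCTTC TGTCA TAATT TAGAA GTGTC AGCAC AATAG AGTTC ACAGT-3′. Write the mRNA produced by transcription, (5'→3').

5'-ACUGUGAACUCUAUUGUGCUGACACUUCUAAAUUAUGACAGAAGAUACAUCGCCCAGUCGAAAUCUACGCCAGUAUCUUUUGUGGUUUUU-3'

The mRNA has the sequence of the coding strand (reverse complement of the template) with T→U. Reverse complement of AAAAACCACAAAAGATACTGGCGTAGATTTCGACTGGGCGATGTATCTTCTGTCATAATTTAGAAGTGTCAGCACAATAGAGTTCACAGT is ACTGTGAACTCTATTGTGCTGACACTTCTAAATTATGACAGAAGATACATCGCCCAGTCGAAATCTACGCCAGTATCTTTTGTGGTTTTT; then T→U.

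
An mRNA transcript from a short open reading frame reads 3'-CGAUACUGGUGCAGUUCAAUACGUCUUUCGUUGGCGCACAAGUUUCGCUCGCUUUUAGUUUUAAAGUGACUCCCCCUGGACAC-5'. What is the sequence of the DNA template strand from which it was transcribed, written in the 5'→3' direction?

5'-GCTATGACCACGTCAAGTTATGCAGAAAGCAACCGCGTGTTCAAAGCGAGCGAAAATCAAAATTTCACTGAGGGGGACCTGTG-3'

Written 5'→3' the mRNA is CACAGGUCCCCCUCAGUGAAAUUUUGAUUUUCGCUCGCUUUGAACACGCGGUUGCUUUCUGCAUAACUUGACGUGGUCAUAGC, so the coding DNA strand is CACAGGTCCCCCTCAGTGAAATTTTGATTTTCGCTCGCTTTGAACACGCGGTTGCTTTCTGCATAACTTGACGTGGTCATAGC. The template is its reverse complement.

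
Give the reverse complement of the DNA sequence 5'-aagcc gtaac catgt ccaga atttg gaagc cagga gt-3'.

Reading the sequence 3'→5' and pairing each base (A↔T, G↔C) gives the reverse complement directly.

5'-ACTCCTGGCTTCCAAATTCTGGACATGGTTACGGCTT-3'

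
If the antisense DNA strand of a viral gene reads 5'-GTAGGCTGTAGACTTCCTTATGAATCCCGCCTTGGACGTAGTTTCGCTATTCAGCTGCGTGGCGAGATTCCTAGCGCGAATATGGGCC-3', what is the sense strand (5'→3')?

5'-GGCCCATATTCGCGCTAGGAATCTCGCCACGCAGCTGAATAGCGAAACTACGTCCAAGGCGGGATTCATAAGGAAGTCTACAGCCTAC-3'

The coding strand is complementary and antiparallel to the template: take the complement (A↔T, G↔C) and reverse.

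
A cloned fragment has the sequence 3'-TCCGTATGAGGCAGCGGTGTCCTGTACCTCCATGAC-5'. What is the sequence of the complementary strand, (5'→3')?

5'-AGGCATACTCCGTCGCCACAGGACATGGAGGTACTG-3'

The strand is given 3'→5', so its complement runs 5'→3' in the same left-to-right order: pair each base A↔T, G↔C.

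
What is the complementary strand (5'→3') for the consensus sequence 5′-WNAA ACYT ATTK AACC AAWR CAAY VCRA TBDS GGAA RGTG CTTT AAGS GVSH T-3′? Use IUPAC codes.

Standard pairs A↔T, G↔C; ambiguity codes pair R↔Y, K↔M, W↔W, S↔S, B↔V, D↔H, N↔N. Complement (WNTTTGRATAAMTTGGTTWYGTTRBGYTAVHSCCTTYCACGAAATTCSCBSDA), then reverse for 5'→3'.

5'-ADSBCSCTTAAAGCACYTTCCSHVATYGBRTTGYWTTGGTTMAATARGTTTNW-3'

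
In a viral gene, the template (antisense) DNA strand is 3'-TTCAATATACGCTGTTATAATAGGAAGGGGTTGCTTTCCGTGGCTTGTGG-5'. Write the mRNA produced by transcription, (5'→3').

5'-AAGUUAUAUGCGACAAUAUUAUCCUUCCCCAACGAAAGGCACCGAACACC-3'

Reading the template 3'→5' as shown, RNA polymerase pairs each base (A→U, T→A, G↔C) to build mRNA 5'→3' directly.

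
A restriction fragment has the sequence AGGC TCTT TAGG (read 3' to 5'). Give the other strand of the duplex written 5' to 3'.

The strand is given 3'→5', so its complement runs 5'→3' in the same left-to-right order: pair each base A↔T, G↔C.

5'-TCCGAGAAATCC-3'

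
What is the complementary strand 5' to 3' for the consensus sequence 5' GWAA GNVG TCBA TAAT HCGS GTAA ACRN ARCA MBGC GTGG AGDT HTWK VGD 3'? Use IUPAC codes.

5'-HCBMWADAHCTCCACGCVKTGYTNYGTTTACSCGDATTATVGACBNCTTWC-3'

Standard pairs A↔T, G↔C; ambiguity codes pair R↔Y, M↔K, W↔W, S↔S, B↔V, D↔H, N↔N. Complement (CWTTCNBCAGVTATTADGCSCATTTGYNTYGTKVCGCACCTCHADAWMBCH), then reverse for 5'→3'.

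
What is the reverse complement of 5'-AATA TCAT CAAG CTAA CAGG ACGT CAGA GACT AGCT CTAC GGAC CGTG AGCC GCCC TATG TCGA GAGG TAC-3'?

5′-GTACCTCTCGACATAGGGCGGCTCACGGTCCGTAGAGCTAGTCTCTGACGTCCTGTTAGCTTGATGATATT-3′

Complement each base (A↔T, G↔C): TTATAGTAGTTCGATTGTCCTGCAGTCTCTGATCGAGATGCCTGGCACTCGGCGGGATACAGCTCTCCATG. Then reverse.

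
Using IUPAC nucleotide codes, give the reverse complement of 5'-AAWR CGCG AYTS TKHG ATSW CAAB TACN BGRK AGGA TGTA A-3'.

Standard pairs A↔T, G↔C; ambiguity codes pair R↔Y, K↔M, W↔W, S↔S, B↔V, H↔D, N↔N. Complement (TTWYGCGCTRASAMDCTASWGTTVATGNVCYMTCCTACATT), then reverse for 5'→3'.

5'-TTACATCCTMYCVNGTAVTTGWSATCDMASARTCGCGYWTT-3'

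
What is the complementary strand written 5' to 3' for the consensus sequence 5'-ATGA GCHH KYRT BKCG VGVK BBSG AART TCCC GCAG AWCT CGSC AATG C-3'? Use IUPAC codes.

Standard pairs A↔T, G↔C; ambiguity codes pair R↔Y, K↔M, W↔W, S↔S, B↔V, H↔D. Complement (TACTCGDDMRYAVMGCBCBMVVSCTTYAAGGGCGTCTWGAGCSGTTACG), then reverse for 5'→3'.

5'-GCATTGSCGAGWTCTGCGGGAAYTTCSVVMBCBCGMVAYRMDDGCTCAT-3'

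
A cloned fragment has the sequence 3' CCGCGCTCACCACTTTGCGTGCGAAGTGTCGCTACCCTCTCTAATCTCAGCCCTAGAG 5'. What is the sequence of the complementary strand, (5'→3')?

The strand is given 3'→5', so its complement runs 5'→3' in the same left-to-right order: pair each base A↔T, G↔C.

5'-GGCGCGAGTGGTGAAACGCACGCTTCACAGCGATGGGAGAGATTAGAGTCGGGATCTC-3'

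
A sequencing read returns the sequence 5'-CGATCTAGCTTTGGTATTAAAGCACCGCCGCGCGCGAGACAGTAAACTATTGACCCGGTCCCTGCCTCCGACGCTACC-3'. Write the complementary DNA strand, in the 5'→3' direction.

The complement of CGATCTAGCTTTGGTATTAAAGCACCGCCGCGCGCGAGACAGTAAACTATTGACCCGGTCCCTGCCTCCGACGCTACC is GCTAGATCGAAACCATAATTTCGTGGCGGCGCGCGCTCTGTCATTTGATAACTGGGCCAGGGACGGAGGCTGCGATGG (A↔T, G↔C). DNA strands are antiparallel, so the complementary strand runs 3'→5'; reversing gives the 5'→3' form.

5'-GGTAGCGTCGGAGGCAGGGACCGGGTCAATAGTTTACTGTCTCGCGCGCGGCGGTGCTTTAATACCAAAGCTAGATCG-3'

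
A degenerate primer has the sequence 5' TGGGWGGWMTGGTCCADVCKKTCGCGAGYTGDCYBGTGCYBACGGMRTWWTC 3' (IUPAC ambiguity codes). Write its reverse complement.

5'-GAWWAYKCCGTVRGCACVRGHCARCTCGCGAMMGBHTGGACCAKWCCWCCCA-3'

Standard pairs A↔T, G↔C; ambiguity codes pair R↔Y, M↔K, W↔W, B↔V, D↔H. Complement (ACCCWCCWKACCAGGTHBGMMAGCGCTCRACHGRVCACGRVTGCCKYAWWAG), then reverse for 5'→3'.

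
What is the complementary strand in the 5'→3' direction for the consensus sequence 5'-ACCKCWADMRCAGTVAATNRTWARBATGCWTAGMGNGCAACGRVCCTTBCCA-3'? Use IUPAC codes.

Standard pairs A↔T, G↔C; ambiguity codes pair R↔Y, M↔K, W↔W, B↔V, D↔H, N↔N. Complement (TGGMGWTHKYGTCABTTANYAWTYVTACGWATCKCNCGTTGCYBGGAAVGGT), then reverse for 5'→3'.

5'-TGGVAAGGBYCGTTGCNCKCTAWGCATVYTWAYNATTBACTGYKHTWGMGGT-3'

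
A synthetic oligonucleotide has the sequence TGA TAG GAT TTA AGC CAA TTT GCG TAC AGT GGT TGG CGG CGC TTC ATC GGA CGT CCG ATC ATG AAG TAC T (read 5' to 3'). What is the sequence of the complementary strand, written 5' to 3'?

The complement of TGATAGGATTTAAGCCAATTTGCGTACAGTGGTTGGCGGCGCTTCATCGGACGTCCGATCATGAAGTACT is ACTATCCTAAATTCGGTTAAACGCATGTCACCAACCGCCGCGAAGTAGCCTGCAGGCTAGTACTTCATGA (A↔T, G↔C). DNA strands are antiparallel, so the complementary strand runs 3'→5'; reversing gives the 5'→3' form.

5'-AGTACTTCATGATCGGACGTCCGATGAAGCGCCGCCAACCACTGTACGCAAATTGGCTTAAATCCTATCA-3'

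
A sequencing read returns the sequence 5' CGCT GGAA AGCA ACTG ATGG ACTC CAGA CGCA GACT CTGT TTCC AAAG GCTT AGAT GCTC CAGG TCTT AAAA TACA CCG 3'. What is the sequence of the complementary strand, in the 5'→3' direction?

5'-CGGTGTATTTTAAGACCTGGAGCATCTAAGCCTTTGGAAACAGAGTCTGCGTCTGGAGTCCATCAGTTGCTTTCCAGCG-3'

Pairing A↔T and G↔C gives GCGACCTTTCGTTGACTACCTGAGGTCTGCGTCTGAGACAAAGGTTTCCGAATCTACGAGGTCCAGAATTTTATGTGGC, running 3'→5'. Reverse for the 5'→3' convention.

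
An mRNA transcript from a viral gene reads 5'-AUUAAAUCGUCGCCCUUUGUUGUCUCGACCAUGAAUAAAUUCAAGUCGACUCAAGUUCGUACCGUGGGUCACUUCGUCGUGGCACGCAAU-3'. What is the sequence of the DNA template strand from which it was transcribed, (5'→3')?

Replace U with T to get the coding DNA strand: ATTAAATCGTCGCCCTTTGTTGTCTCGACCATGAATAAATTCAAGTCGACTCAAGTTCGTACCGTGGGTCACTTCGTCGTGGCACGCAAT. The template strand is its reverse complement (complement TAATTTAGCAGCGGGAAACAACAGAGCTGGTACTTATTTAAGTTCAGCTGAGTTCAAGCATGGCACCCAGTGAAGCAGCACCGTGCGTTA, then reverse).

5'-ATTGCGTGCCACGACGAAGTGACCCACGGTACGAACTTGAGTCGACTTGAATTTATTCATGGTCGAGACAACAAAGGGCGACGATTTAAT-3'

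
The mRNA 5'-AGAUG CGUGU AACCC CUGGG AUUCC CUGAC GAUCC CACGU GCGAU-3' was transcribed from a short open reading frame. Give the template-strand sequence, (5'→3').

5′-ATCGCACGTGGGATCGTCAGGGAATCCCAGGGGTTACACGCATCT-3′

Replace U with T to get the coding DNA strand: AGATGCGTGTAACCCCTGGGATTCCCTGACGATCCCACGTGCGAT. The template strand is its reverse complement (complement TCTACGCACATTGGGGACCCTAAGGGACTGCTAGGGTGCACGCTA, then reverse).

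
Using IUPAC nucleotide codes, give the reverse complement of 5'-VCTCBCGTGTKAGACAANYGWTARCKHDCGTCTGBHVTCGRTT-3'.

5'-AAYCGABDVCAGACGHDMGYTAWCRNTTGTCTMACACGVGAGB-3'

Standard pairs A↔T, G↔C; ambiguity codes pair R↔Y, K↔M, W↔W, B↔V, D↔H, N↔N. Complement (BGAGVGCACAMTCTGTTNRCWATYGMDHGCAGACVDBAGCYAA), then reverse for 5'→3'.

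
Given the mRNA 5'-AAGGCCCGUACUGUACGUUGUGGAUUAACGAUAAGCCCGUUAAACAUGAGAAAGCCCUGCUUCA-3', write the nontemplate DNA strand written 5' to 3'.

5'-AAGGCCCGTACTGTACGTTGTGGATTAACGATAAGCCCGTTAAACATGAGAAAGCCCTGCTTCA-3'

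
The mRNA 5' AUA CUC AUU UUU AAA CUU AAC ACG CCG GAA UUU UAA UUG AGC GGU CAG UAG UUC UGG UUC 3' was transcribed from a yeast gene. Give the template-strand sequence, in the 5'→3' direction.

5′-GAACCAGAACTACTGACCGCTCAATTAAAATTCCGGCGTGTTAAGTTTAAAAATGAGTAT-3′

Replace U with T to get the coding DNA strand: ATACTCATTTTTAAACTTAACACGCCGGAATTTTAATTGAGCGGTCAGTAGTTCTGGTTC. The template strand is its reverse complement (complement TATGAGTAAAAATTTGAATTGTGCGGCCTTAAAATTAACTCGCCAGTCATCAAGACCAAG, then reverse).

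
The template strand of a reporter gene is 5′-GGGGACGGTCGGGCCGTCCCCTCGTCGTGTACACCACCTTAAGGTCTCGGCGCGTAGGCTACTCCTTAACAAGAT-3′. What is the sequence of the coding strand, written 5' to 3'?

The coding strand is complementary and antiparallel to the template: take the complement (A↔T, G↔C) and reverse.

5'-ATCTTGTTAAGGAGTAGCCTACGCGCCGAGACCTTAAGGTGGTGTACACGACGAGGGGACGGCCCGACCGTCCCC-3'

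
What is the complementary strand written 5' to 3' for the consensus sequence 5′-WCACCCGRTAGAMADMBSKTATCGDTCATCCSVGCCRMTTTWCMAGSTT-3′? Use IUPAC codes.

Standard pairs A↔T, G↔C; ambiguity codes pair R↔Y, M↔K, W↔W, S↔S, B↔V, D↔H. Complement (WGTGGGCYATCTKTHKVSMATAGCHAGTAGGSBCGGYKAAAWGKTCSAA), then reverse for 5'→3'.

5′-AASCTKGWAAAKYGGCBSGGATGAHCGATAMSVKHTKTCTAYCGGGTGW-3′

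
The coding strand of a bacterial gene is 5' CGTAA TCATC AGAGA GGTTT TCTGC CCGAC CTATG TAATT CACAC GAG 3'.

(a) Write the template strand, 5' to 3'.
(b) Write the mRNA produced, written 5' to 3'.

(a) 5'-CTCGTGTGAATTACATAGGTCGGGCAGAAAACCTCTCTGATGATTACG-3'
(b) 5'-CGUAAUCAUCAGAGAGGUUUUCUGCCCGACCUAUGUAAUUCACACGAG-3'

(a) The template strand is the reverse complement of the coding strand: complement GCATTAGTAGTCTCTCCAAAAGACGGGCTGGATACATTAAGTGTGCTC, then reverse.
(b) mRNA matches the coding strand with T→U.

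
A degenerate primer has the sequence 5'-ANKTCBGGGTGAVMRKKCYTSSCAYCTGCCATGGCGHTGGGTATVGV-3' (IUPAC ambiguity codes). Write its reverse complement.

Standard pairs A↔T, G↔C; ambiguity codes pair R↔Y, M↔K, S↔S, B↔V, H↔D, N↔N. Complement (TNMAGVCCCACTBKYMMGRASSGTRGACGGTACCGCDACCCATABCB), then reverse for 5'→3'.

5'-BCBATACCCADCGCCATGGCAGRTGSSARGMMYKBTCACCCVGAMNT-3'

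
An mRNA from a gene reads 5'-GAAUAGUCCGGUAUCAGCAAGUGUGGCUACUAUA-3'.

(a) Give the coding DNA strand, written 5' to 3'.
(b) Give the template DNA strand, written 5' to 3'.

(a) 5'-GAATAGTCCGGTATCAGCAAGTGTGGCTACTATA-3'
(b) 5'-TATAGTAGCCACACTTGCTGATACCGGACTATTC-3'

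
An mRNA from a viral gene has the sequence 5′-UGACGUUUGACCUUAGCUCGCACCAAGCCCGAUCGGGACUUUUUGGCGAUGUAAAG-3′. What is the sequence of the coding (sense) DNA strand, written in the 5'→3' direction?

The coding DNA strand has the same 5'→3' sequence as the mRNA with U replaced by T.

5′-TGACGTTTGACCTTAGCTCGCACCAAGCCCGATCGGGACTTTTTGGCGATGTAAAG-3′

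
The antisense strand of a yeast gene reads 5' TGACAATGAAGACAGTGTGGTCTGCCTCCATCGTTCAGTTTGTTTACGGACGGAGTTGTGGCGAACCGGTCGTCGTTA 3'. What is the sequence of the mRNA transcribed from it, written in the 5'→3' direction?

5′-UAACGACGACCGGUUCGCCACAACUCCGUCCGUAAACAAACUGAACGAUGGAGGCAGACCACACUGUCUUCAUUGUCA-3′

RNA polymerase reads the template 3'→5' and synthesizes mRNA 5'→3' by base-pairing (A→U, T→A, G↔C). The complement of the template is ACTGTTACTTCTGTCACACCAGACGGAGGTAGCAAGTCAAACAAATGCCTGCCTCAACACCGCTTGGCCAGCAGCAAT; antiparallel, so 5'→3' the coding strand is TAACGACGACCGGTTCGCCACAACTCCGTCCGTAAACAAACTGAACGATGGAGGCAGACCACACTGTCTTCATTGTCA. Replace T with U for the mRNA.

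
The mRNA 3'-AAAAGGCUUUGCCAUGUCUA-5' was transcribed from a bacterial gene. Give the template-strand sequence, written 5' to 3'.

Written 5'→3' the mRNA is AUCUGUACCGUUUCGGAAAA, so the coding DNA strand is ATCTGTACCGTTTCGGAAAA. The template is its reverse complement.

5′-TTTTCCGAAACGGTACAGAT-3′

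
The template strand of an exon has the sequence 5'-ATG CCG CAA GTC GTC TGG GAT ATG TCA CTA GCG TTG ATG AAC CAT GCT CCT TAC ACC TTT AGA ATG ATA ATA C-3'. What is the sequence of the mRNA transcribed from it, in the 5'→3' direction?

The mRNA has the sequence of the coding strand (reverse complement of the template) with T→U. Reverse complement of ATGCCGCAAGTCGTCTGGGATATGTCACTAGCGTTGATGAACCATGCTCCTTACACCTTTAGAATGATAATAC is GTATTATCATTCTAAAGGTGTAAGGAGCATGGTTCATCAACGCTAGTGACATATCCCAGACGACTTGCGGCAT; then T→U.

5'-GUAUUAUCAUUCUAAAGGUGUAAGGAGCAUGGUUCAUCAACGCUAGUGACAUAUCCCAGACGACUUGCGGCAU-3'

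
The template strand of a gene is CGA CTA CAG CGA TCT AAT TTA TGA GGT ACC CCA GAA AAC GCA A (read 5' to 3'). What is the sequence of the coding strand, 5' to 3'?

5'-TTGCGTTTTCTGGGGTACCTCATAAATTAGATCGCTGTAGTCG-3'

The coding strand is complementary and antiparallel to the template: take the complement (A↔T, G↔C) and reverse.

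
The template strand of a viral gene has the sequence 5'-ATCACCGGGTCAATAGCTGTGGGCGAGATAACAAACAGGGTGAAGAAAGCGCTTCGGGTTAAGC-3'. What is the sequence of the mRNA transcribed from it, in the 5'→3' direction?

5′-GCUUAACCCGAAGCGCUUUCUUCACCCUGUUUGUUAUCUCGCCCACAGCUAUUGACCCGGUGAU-3′

RNA polymerase reads the template 3'→5' and synthesizes mRNA 5'→3' by base-pairing (A→U, T→A, G↔C). The complement of the template is TAGTGGCCCAGTTATCGACACCCGCTCTATTGTTTGTCCCACTTCTTTCGCGAAGCCCAATTCG; antiparallel, so 5'→3' the coding strand is GCTTAACCCGAAGCGCTTTCTTCACCCTGTTTGTTATCTCGCCCACAGCTATTGACCCGGTGAT. Replace T with U for the mRNA.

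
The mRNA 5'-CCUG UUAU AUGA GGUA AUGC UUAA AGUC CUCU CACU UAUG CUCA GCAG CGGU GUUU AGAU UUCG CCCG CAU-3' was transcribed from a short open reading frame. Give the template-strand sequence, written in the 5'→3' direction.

Replace U with T to get the coding DNA strand: CCTGTTATATGAGGTAATGCTTAAAGTCCTCTCACTTATGCTCAGCAGCGGTGTTTAGATTTCGCCCGCAT. The template strand is its reverse complement (complement GGACAATATACTCCATTACGAATTTCAGGAGAGTGAATACGAGTCGTCGCCACAAATCTAAAGCGGGCGTA, then reverse).

5'-ATGCGGGCGAAATCTAAACACCGCTGCTGAGCATAAGTGAGAGGACTTTAAGCATTACCTCATATAACAGG-3'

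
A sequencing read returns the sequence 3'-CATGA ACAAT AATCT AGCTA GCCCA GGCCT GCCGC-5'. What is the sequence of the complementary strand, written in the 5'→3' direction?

The strand is given 3'→5', so its complement runs 5'→3' in the same left-to-right order: pair each base A↔T, G↔C.

5′-GTACTTGTTATTAGATCGATCGGGTCCGGACGGCG-3′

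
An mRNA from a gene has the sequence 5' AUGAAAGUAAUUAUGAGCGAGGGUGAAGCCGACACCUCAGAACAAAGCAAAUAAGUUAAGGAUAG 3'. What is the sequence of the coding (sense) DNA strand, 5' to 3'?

The coding DNA strand has the same 5'→3' sequence as the mRNA with U replaced by T.

5'-ATGAAAGTAATTATGAGCGAGGGTGAAGCCGACACCTCAGAACAAAGCAAATAAGTTAAGGATAG-3'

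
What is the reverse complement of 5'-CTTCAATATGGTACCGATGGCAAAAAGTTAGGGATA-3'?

Reading the sequence 3'→5' and pairing each base (A↔T, G↔C) gives the reverse complement directly.

5'-TATCCCTAACTTTTTGCCATCGGTACCATATTGAAG-3'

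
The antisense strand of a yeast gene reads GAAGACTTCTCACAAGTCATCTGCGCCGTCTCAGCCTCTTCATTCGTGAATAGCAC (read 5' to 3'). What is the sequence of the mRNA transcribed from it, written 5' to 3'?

5'-GUGCUAUUCACGAAUGAAGAGGCUGAGACGGCGCAGAUGACUUGUGAGAAGUCUUC-3'

The mRNA has the sequence of the coding strand (reverse complement of the template) with T→U. Reverse complement of GAAGACTTCTCACAAGTCATCTGCGCCGTCTCAGCCTCTTCATTCGTGAATAGCAC is GTGCTATTCACGAATGAAGAGGCTGAGACGGCGCAGATGACTTGTGAGAAGTCTTC; then T→U.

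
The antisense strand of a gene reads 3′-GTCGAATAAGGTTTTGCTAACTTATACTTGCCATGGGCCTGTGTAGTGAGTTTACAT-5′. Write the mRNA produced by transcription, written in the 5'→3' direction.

5'-CAGCUUAUUCCAAAACGAUUGAAUAUGAACGGUACCCGGACACAUCACUCAAAUGUA-3'

Reading the template 3'→5' as shown, RNA polymerase pairs each base (A→U, T→A, G↔C) to build mRNA 5'→3' directly.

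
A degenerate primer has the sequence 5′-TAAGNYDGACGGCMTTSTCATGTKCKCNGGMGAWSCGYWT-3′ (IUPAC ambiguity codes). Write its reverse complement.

Standard pairs A↔T, G↔C; ambiguity codes pair Y↔R, M↔K, W↔W, S↔S, D↔H, N↔N. Complement (ATTCNRHCTGCCGKAASAGTACAMGMGNCCKCTWSGCRWA), then reverse for 5'→3'.

5'-AWRCGSWTCKCCNGMGMACATGASAAKGCCGTCHRNCTTA-3'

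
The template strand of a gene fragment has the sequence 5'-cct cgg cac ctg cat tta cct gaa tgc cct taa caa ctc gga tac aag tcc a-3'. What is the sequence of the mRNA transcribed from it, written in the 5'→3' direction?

RNA polymerase reads the template 3'→5' and synthesizes mRNA 5'→3' by base-pairing (A→U, T→A, G↔C). The complement of the template is GGAGCCGTGGACGTAAATGGACTTACGGGAATTGTTGAGCCTATGTTCAGGT; antiparallel, so 5'→3' the coding strand is TGGACTTGTATCCGAGTTGTTAAGGGCATTCAGGTAAATGCAGGTGCCGAGG. Replace T with U for the mRNA.

5'-UGGACUUGUAUCCGAGUUGUUAAGGGCAUUCAGGUAAAUGCAGGUGCCGAGG-3'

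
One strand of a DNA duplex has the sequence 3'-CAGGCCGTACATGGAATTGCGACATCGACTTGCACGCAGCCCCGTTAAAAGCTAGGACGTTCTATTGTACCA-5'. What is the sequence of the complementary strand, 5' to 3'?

5'-GTCCGGCATGTACCTTAACGCTGTAGCTGAACGTGCGTCGGGGCAATTTTCGATCCTGCAAGATAACATGGT-3'

The strand is given 3'→5', so its complement runs 5'→3' in the same left-to-right order: pair each base A↔T, G↔C.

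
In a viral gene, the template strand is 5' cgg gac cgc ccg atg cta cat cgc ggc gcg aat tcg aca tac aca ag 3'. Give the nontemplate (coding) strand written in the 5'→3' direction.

5'-CTTGTGTATGTCGAATTCGCGCCGCGATGTAGCATCGGGCGGTCCCG-3'

The coding strand is complementary and antiparallel to the template: take the complement (A↔T, G↔C) and reverse.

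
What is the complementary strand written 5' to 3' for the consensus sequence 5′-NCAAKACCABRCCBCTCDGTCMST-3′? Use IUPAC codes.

5'-ASKGACHGAGVGGYVTGGTMTTGN-3'

Standard pairs A↔T, G↔C; ambiguity codes pair R↔Y, M↔K, S↔S, B↔V, D↔H, N↔N. Complement (NGTTMTGGTVYGGVGAGHCAGKSA), then reverse for 5'→3'.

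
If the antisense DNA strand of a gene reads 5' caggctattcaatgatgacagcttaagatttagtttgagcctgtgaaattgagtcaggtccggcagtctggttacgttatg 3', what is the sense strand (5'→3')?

The coding strand is complementary and antiparallel to the template: take the complement (A↔T, G↔C) and reverse.

5'-CATAACGTAACCAGACTGCCGGACCTGACTCAATTTCACAGGCTCAAACTAAATCTTAAGCTGTCATCATTGAATAGCCTG-3'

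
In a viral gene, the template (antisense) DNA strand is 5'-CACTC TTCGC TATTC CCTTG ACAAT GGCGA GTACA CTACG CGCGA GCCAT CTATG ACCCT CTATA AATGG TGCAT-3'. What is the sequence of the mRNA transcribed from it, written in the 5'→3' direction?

The mRNA has the sequence of the coding strand (reverse complement of the template) with T→U. Reverse complement of CACTCTTCGCTATTCCCTTGACAATGGCGAGTACACTACGCGCGAGCCATCTATGACCCTCTATAAATGGTGCAT is ATGCACCATTTATAGAGGGTCATAGATGGCTCGCGCGTAGTGTACTCGCCATTGTCAAGGGAATAGCGAAGAGTG; then T→U.

5'-AUGCACCAUUUAUAGAGGGUCAUAGAUGGCUCGCGCGUAGUGUACUCGCCAUUGUCAAGGGAAUAGCGAAGAGUG-3'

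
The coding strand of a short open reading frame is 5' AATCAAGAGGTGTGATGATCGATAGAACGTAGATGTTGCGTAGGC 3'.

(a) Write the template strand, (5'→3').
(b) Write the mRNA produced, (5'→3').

(a) The template strand is the reverse complement of the coding strand: complement TTAGTTCTCCACACTACTAGCTATCTTGCATCTACAACGCATCCG, then reverse.
(b) mRNA matches the coding strand with T→U.

(a) 5′-GCCTACGCAACATCTACGTTCTATCGATCATCACACCTCTTGATT-3′
(b) 5'-AAUCAAGAGGUGUGAUGAUCGAUAGAACGUAGAUGUUGCGUAGGC-3'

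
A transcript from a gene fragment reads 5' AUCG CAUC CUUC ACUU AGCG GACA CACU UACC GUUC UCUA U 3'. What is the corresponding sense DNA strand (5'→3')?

5'-ATCGCATCCTTCACTTAGCGGACACACTTACCGTTCTCTAT-3'

The coding DNA strand has the same 5'→3' sequence as the mRNA with U replaced by T.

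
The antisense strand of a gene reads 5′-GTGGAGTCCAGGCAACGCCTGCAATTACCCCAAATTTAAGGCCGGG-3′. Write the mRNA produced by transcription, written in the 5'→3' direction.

The mRNA has the sequence of the coding strand (reverse complement of the template) with T→U. Reverse complement of GTGGAGTCCAGGCAACGCCTGCAATTACCCCAAATTTAAGGCCGGG is CCCGGCCTTAAATTTGGGGTAATTGCAGGCGTTGCCTGGACTCCAC; then T→U.

5'-CCCGGCCUUAAAUUUGGGGUAAUUGCAGGCGUUGCCUGGACUCCAC-3'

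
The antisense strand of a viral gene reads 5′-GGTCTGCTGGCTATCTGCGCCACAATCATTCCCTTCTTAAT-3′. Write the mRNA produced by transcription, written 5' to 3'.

The mRNA has the sequence of the coding strand (reverse complement of the template) with T→U. Reverse complement of GGTCTGCTGGCTATCTGCGCCACAATCATTCCCTTCTTAAT is ATTAAGAAGGGAATGATTGTGGCGCAGATAGCCAGCAGACC; then T→U.

5'-AUUAAGAAGGGAAUGAUUGUGGCGCAGAUAGCCAGCAGACC-3'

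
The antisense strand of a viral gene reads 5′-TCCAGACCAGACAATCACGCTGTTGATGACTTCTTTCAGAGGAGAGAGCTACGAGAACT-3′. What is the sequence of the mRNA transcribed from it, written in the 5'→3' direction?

RNA polymerase reads the template 3'→5' and synthesizes mRNA 5'→3' by base-pairing (A→U, T→A, G↔C). The complement of the template is AGGTCTGGTCTGTTAGTGCGACAACTACTGAAGAAAGTCTCCTCTCTCGATGCTCTTGA; antiparallel, so 5'→3' the coding strand is AGTTCTCGTAGCTCTCTCCTCTGAAAGAAGTCATCAACAGCGTGATTGTCTGGTCTGGA. Replace T with U for the mRNA.

5'-AGUUCUCGUAGCUCUCUCCUCUGAAAGAAGUCAUCAACAGCGUGAUUGUCUGGUCUGGA-3'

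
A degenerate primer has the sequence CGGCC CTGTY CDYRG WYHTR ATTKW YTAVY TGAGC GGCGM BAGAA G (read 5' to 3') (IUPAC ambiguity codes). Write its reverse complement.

Standard pairs A↔T, G↔C; ambiguity codes pair R↔Y, M↔K, W↔W, B↔V, D↔H. Complement (GCCGGGACARGHRYCWRDAYTAAMWRATBRACTCGCCGCKVTCTTC), then reverse for 5'→3'.

5'-CTTCTVKCGCCGCTCARBTARWMAATYADRWCYRHGRACAGGGCCG-3'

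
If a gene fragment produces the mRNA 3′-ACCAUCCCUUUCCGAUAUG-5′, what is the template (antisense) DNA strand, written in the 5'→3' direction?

Written 5'→3' the mRNA is GUAUAGCCUUUCCCUACCA, so the coding DNA strand is GTATAGCCTTTCCCTACCA. The template is its reverse complement.

5'-TGGTAGGGAAAGGCTATAC-3'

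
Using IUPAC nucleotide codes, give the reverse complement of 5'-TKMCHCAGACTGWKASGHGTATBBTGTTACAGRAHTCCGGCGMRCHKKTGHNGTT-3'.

Standard pairs A↔T, G↔C; ambiguity codes pair R↔Y, M↔K, W↔W, S↔S, B↔V, H↔D, N↔N. Complement (AMKGDGTCTGACWMTSCDCATAVVACAATGTCYTDAGGCCGCKYGDMMACDNCAA), then reverse for 5'→3'.

5′-AACNDCAMMDGYKCGCCGGADTYCTGTAACAVVATACDCSTMWCAGTCTGDGKMA-3′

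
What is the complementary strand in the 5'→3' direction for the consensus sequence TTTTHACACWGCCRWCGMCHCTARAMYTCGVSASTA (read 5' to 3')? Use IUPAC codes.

5'-TASTSBCGARKTYTAGDGKCGWYGGCWGTGTDAAAA-3'

Standard pairs A↔T, G↔C; ambiguity codes pair R↔Y, M↔K, W↔W, S↔S, H↔D, V↔B. Complement (AAAADTGTGWCGGYWGCKGDGATYTKRAGCBSTSAT), then reverse for 5'→3'.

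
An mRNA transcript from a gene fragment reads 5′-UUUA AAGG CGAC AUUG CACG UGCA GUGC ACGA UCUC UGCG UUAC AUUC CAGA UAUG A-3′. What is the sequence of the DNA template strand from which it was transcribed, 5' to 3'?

5'-TCATATCTGGAATGTAACGCAGAGATCGTGCACTGCACGTGCAATGTCGCCTTTAAA-3'

Replace U with T to get the coding DNA strand: TTTAAAGGCGACATTGCACGTGCAGTGCACGATCTCTGCGTTACATTCCAGATATGA. The template strand is its reverse complement (complement AAATTTCCGCTGTAACGTGCACGTCACGTGCTAGAGACGCAATGTAAGGTCTATACT, then reverse).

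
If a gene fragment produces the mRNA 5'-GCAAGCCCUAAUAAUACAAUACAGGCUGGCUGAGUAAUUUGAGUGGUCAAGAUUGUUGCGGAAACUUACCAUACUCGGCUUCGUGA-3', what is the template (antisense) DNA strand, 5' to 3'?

Replace U with T to get the coding DNA strand: GCAAGCCCTAATAATACAATACAGGCTGGCTGAGTAATTTGAGTGGTCAAGATTGTTGCGGAAACTTACCATACTCGGCTTCGTGA. The template strand is its reverse complement (complement CGTTCGGGATTATTATGTTATGTCCGACCGACTCATTAAACTCACCAGTTCTAACAACGCCTTTGAATGGTATGAGCCGAAGCACT, then reverse).

5′-TCACGAAGCCGAGTATGGTAAGTTTCCGCAACAATCTTGACCACTCAAATTACTCAGCCAGCCTGTATTGTATTATTAGGGCTTGC-3′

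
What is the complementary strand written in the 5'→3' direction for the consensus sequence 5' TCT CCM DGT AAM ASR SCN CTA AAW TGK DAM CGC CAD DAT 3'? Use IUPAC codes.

Standard pairs A↔T, G↔C; ambiguity codes pair R↔Y, M↔K, W↔W, S↔S, D↔H, N↔N. Complement (AGAGGKHCATTKTSYSGNGATTTWACMHTKGCGGTHHTA), then reverse for 5'→3'.

5'-ATHHTGGCGKTHMCAWTTTAGNGSYSTKTTACHKGGAGA-3'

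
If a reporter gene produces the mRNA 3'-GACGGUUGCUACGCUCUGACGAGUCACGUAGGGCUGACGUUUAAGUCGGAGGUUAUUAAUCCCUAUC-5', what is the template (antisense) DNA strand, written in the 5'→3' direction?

Written 5'→3' the mRNA is CUAUCCCUAAUUAUUGGAGGCUGAAUUUGCAGUCGGGAUGCACUGAGCAGUCUCGCAUCGUUGGCAG, so the coding DNA strand is CTATCCCTAATTATTGGAGGCTGAATTTGCAGTCGGGATGCACTGAGCAGTCTCGCATCGTTGGCAG. The template is its reverse complement.

5'-CTGCCAACGATGCGAGACTGCTCAGTGCATCCCGACTGCAAATTCAGCCTCCAATAATTAGGGATAG-3'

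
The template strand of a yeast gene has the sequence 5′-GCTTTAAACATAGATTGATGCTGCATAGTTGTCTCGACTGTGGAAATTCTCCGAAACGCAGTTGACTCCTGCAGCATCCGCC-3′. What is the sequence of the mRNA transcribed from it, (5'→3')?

5'-GGCGGAUGCUGCAGGAGUCAACUGCGUUUCGGAGAAUUUCCACAGUCGAGACAACUAUGCAGCAUCAAUCUAUGUUUAAAGC-3'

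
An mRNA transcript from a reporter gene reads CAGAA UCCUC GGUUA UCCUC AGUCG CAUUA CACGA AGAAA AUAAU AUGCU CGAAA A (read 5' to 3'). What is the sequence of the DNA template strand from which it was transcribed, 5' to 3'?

5'-TTTTCGAGCATATTATTTTCTTCGTGTAATGCGACTGAGGATAACCGAGGATTCTG-3'

Replace U with T to get the coding DNA strand: CAGAATCCTCGGTTATCCTCAGTCGCATTACACGAAGAAAATAATATGCTCGAAAA. The template strand is its reverse complement (complement GTCTTAGGAGCCAATAGGAGTCAGCGTAATGTGCTTCTTTTATTATACGAGCTTTT, then reverse).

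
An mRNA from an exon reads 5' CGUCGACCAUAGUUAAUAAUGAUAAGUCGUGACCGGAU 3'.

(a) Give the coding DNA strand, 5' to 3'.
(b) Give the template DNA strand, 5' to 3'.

(a) The coding strand matches the mRNA with U→T.
(b) The template strand is the reverse complement of the coding strand.

(a) 5'-CGTCGACCATAGTTAATAATGATAAGTCGTGACCGGAT-3'
(b) 5'-ATCCGGTCACGACTTATCATTATTAACTATGGTCGACG-3'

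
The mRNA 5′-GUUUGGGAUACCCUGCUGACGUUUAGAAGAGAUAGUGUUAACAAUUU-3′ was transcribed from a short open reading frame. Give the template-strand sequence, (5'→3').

Replace U with T to get the coding DNA strand: GTTTGGGATACCCTGCTGACGTTTAGAAGAGATAGTGTTAACAATTT. The template strand is its reverse complement (complement CAAACCCTATGGGACGACTGCAAATCTTCTCTATCACAATTGTTAAA, then reverse).

5′-AAATTGTTAACACTATCTCTTCTAAACGTCAGCAGGGTATCCCAAAC-3′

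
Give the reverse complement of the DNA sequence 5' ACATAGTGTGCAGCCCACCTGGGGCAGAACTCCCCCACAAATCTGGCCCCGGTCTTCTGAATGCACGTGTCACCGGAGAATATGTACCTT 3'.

5′-AAGGTACATATTCTCCGGTGACACGTGCATTCAGAAGACCGGGGCCAGATTTGTGGGGGAGTTCTGCCCCAGGTGGGCTGCACACTATGT-3′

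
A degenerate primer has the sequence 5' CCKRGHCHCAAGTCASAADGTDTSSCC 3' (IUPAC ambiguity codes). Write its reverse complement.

5′-GGSSAHACHTTSTGACTTGDGDCYMGG-3′

Standard pairs A↔T, G↔C; ambiguity codes pair R↔Y, K↔M, S↔S, D↔H. Complement (GGMYCDGDGTTCAGTSTTHCAHASSGG), then reverse for 5'→3'.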